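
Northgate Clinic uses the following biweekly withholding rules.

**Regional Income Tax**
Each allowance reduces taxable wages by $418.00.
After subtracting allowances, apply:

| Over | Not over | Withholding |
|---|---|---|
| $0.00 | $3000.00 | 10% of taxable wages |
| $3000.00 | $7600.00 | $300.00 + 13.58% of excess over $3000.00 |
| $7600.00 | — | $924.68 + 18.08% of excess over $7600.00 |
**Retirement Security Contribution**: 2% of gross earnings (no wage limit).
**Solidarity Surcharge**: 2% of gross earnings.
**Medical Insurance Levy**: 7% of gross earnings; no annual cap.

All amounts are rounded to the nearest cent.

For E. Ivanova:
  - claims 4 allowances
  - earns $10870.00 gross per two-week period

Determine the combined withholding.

Regional Income Tax: taxable = $10870.00 − 4×$418.00 = $9198.00
  $924.68 + 18.08% × ($9198.00 − $7600.00) = $924.68 + 18.08% × $1598.00 = $1213.60
Retirement Security Contribution: 2% × $10870.00 = $217.40
Solidarity Surcharge: 2% × $10870.00 = $217.40
Medical Insurance Levy: 7% × $10870.00 = $760.90
Total: $1213.60 + $217.40 + $217.40 + $760.90 = $2409.30

$2409.30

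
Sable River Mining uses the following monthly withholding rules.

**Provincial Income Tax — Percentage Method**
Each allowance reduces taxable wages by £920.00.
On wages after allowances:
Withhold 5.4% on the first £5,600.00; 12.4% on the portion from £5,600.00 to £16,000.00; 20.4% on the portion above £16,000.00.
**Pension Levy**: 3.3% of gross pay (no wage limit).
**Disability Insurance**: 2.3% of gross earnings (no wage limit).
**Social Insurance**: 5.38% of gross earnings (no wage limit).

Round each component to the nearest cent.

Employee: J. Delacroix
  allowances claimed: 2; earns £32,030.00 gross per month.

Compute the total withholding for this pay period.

£8,003.65

Provincial Income Tax: taxable = £32,030.00 − 2×£920.00 = £30,190.00
  £1,592.00 + 20.4% × (£30,190.00 − £16,000.00) = £1,592.00 + 20.4% × £14,190.00 = £4,486.76
Pension Levy: 3.3% × £32,030.00 = £1,056.99
Disability Insurance: 2.3% × £32,030.00 = £736.69
Social Insurance: 5.38% × £32,030.00 = £1,723.21
Total: £4,486.76 + £1,056.99 + £736.69 + £1,723.21 = £8,003.65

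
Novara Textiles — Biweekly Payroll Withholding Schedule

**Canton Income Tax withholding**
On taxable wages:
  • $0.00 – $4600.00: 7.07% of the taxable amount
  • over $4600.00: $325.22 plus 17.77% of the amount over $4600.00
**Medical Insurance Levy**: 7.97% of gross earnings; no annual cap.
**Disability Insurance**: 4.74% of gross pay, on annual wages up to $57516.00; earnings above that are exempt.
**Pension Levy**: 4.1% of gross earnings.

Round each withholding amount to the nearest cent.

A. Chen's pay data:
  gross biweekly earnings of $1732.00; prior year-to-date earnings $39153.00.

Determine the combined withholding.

$413.60

Canton Income Tax: taxable = $1732.00
  7.07% × $1732.00 = $122.45
Medical Insurance Levy: 7.97% × $1732.00 = $138.04
Disability Insurance: 4.74% × $1732.00 = $82.10
Pension Levy: 4.1% × $1732.00 = $71.01
Total: $122.45 + $138.04 + $82.10 + $71.01 = $413.60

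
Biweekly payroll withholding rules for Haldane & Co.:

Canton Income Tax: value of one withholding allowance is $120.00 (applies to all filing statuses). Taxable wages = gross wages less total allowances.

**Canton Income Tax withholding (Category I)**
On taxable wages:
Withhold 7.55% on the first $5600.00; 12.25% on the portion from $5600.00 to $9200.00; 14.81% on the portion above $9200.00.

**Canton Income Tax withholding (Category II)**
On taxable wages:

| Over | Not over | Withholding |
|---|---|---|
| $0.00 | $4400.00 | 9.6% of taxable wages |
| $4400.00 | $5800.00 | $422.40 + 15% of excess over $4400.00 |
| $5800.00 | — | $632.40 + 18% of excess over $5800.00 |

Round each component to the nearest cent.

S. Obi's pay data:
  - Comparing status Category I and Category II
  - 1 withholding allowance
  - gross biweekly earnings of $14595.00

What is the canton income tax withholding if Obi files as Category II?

Canton Income Tax (Category II): taxable = $14595.00 − 1×$120.00 = $14475.00
  $632.40 + 18% × ($14475.00 − $5800.00) = $632.40 + 18% × $8675.00 = $2193.90

$2193.90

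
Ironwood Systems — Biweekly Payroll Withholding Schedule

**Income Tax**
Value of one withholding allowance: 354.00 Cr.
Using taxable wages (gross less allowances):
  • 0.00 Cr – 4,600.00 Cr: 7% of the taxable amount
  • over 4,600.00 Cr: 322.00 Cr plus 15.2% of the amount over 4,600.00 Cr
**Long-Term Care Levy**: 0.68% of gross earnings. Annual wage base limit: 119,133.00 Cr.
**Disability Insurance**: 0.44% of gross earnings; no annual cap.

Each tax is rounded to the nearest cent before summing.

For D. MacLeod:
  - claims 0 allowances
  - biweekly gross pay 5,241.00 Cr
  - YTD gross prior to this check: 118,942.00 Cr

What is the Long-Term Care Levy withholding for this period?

1.30 Cr

Long-Term Care Levy: cap 119,133.00 Cr − YTD 118,942.00 Cr = 191.00 Cr subject; 0.68% × 191.00 Cr = 1.30 Cr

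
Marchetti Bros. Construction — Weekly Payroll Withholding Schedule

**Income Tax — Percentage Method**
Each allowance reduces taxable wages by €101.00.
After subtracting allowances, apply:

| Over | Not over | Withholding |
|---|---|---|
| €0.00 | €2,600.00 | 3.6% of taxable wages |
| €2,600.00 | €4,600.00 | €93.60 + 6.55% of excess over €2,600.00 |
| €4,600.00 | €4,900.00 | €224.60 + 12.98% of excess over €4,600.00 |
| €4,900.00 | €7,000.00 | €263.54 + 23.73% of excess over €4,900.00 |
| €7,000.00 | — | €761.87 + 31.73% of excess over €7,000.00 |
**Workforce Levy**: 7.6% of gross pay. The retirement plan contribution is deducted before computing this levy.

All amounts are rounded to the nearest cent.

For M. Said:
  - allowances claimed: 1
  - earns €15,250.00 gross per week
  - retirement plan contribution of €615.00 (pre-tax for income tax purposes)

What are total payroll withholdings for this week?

€4,264.67

Income Tax: taxable = €15,250.00 − €615.00 − 1×€101.00 = €14,534.00
  €761.87 + 31.73% × (€14,534.00 − €7,000.00) = €761.87 + 31.73% × €7,534.00 = €3,152.41
Workforce Levy: 7.6% × €14,635.00 = €1,112.26
Total: €3,152.41 + €1,112.26 = €4,264.67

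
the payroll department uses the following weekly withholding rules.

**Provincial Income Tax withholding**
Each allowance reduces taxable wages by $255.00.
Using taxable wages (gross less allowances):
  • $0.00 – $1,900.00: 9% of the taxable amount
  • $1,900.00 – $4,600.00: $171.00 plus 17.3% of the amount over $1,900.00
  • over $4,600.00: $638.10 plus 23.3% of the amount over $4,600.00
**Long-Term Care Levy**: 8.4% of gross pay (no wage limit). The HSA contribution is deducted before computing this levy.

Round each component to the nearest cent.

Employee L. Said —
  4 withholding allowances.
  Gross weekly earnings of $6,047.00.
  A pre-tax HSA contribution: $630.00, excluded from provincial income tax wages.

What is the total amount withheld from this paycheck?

$1,058.01

Provincial Income Tax: taxable = $6,047.00 − $630.00 − 4×$255.00 = $4,397.00
  $171.00 + 17.3% × ($4,397.00 − $1,900.00) = $171.00 + 17.3% × $2,497.00 = $602.98
Long-Term Care Levy: 8.4% × $5,417.00 = $455.03
Total: $602.98 + $455.03 = $1,058.01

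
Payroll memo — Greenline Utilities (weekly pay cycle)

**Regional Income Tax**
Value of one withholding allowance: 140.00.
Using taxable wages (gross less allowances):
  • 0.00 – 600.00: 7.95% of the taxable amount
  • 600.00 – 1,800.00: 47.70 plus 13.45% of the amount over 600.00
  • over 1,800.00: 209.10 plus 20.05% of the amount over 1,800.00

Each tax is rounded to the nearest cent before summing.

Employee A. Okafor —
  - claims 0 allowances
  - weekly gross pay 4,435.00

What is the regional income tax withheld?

737.42

Regional Income Tax: taxable = 4,435.00
  209.10 + 20.05% × (4,435.00 − 1,800.00) = 209.10 + 20.05% × 2,635.00 = 737.42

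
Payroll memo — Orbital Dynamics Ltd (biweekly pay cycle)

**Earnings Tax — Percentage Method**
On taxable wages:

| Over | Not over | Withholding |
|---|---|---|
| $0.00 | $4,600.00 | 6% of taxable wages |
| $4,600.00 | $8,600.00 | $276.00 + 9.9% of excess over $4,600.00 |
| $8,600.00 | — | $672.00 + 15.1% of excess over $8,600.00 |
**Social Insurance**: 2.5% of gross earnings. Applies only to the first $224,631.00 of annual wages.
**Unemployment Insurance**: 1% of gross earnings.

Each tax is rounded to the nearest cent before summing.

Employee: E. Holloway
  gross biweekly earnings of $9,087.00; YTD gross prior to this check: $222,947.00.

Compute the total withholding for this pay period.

$878.51

Earnings Tax: taxable = $9,087.00
  $672.00 + 15.1% × ($9,087.00 − $8,600.00) = $672.00 + 15.1% × $487.00 = $745.54
Social Insurance: cap $224,631.00 − YTD $222,947.00 = $1,684.00 subject; 2.5% × $1,684.00 = $42.10
Unemployment Insurance: 1% × $9,087.00 = $90.87
Total: $745.54 + $42.10 + $90.87 = $878.51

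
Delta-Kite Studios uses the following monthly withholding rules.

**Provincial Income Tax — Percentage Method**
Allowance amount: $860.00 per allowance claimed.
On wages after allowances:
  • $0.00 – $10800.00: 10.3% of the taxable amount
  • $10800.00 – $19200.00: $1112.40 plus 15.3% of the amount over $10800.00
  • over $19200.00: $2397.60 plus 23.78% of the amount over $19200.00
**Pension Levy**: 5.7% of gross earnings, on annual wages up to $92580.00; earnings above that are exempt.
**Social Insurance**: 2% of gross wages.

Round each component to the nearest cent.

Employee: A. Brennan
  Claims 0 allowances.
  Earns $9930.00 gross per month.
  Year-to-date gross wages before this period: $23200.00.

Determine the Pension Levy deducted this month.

$566.01

Pension Levy: 5.7% × $9930.00 = $566.01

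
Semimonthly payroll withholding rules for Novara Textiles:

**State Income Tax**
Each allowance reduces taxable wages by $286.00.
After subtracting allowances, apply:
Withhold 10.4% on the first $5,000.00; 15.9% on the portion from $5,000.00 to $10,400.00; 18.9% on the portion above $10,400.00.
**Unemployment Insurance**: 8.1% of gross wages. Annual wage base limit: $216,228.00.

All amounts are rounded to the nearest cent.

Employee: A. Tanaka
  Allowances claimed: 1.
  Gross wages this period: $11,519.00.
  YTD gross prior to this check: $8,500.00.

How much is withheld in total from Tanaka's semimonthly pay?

State Income Tax: taxable = $11,519.00 − 1×$286.00 = $11,233.00
  $1,378.60 + 18.9% × ($11,233.00 − $10,400.00) = $1,378.60 + 18.9% × $833.00 = $1,536.04
Unemployment Insurance: 8.1% × $11,519.00 = $933.04
Total: $1,536.04 + $933.04 = $2,469.08

$2,469.08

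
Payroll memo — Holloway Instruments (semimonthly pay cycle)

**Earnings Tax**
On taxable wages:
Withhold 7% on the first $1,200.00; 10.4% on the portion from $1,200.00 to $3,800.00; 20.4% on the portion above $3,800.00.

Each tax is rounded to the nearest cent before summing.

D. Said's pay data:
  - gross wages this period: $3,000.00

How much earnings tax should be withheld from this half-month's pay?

$271.20

Earnings Tax: taxable = $3,000.00
  $84.00 + 10.4% × ($3,000.00 − $1,200.00) = $84.00 + 10.4% × $1,800.00 = $271.20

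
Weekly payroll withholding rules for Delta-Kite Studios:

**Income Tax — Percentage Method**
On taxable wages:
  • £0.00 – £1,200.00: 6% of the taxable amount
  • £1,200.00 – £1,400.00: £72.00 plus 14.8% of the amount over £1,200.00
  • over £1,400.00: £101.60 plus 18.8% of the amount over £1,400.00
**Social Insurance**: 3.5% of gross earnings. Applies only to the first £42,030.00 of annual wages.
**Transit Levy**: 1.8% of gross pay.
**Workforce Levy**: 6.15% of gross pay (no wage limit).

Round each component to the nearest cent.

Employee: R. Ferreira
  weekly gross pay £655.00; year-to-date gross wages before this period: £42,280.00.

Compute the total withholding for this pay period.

£91.37

Income Tax: taxable = £655.00
  6% × £655.00 = £39.30
Social Insurance: YTD £42,280.00 ≥ cap £42,030.00 → £0.00
Transit Levy: 1.8% × £655.00 = £11.79
Workforce Levy: 6.15% × £655.00 = £40.28
Total: £39.30 + £0.00 + £11.79 + £40.28 = £91.37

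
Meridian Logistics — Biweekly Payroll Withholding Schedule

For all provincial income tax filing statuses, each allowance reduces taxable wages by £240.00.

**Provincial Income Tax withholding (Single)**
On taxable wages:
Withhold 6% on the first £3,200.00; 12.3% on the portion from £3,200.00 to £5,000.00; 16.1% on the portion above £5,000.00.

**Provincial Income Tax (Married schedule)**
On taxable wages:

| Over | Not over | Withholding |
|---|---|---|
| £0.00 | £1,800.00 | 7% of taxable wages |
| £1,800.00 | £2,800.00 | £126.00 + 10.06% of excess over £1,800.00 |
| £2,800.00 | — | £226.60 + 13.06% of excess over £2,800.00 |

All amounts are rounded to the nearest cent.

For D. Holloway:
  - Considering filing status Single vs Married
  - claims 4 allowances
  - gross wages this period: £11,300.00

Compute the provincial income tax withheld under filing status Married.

£1,211.32

Provincial Income Tax (Married): taxable = £11,300.00 − 4×£240.00 = £10,340.00
  £226.60 + 13.06% × (£10,340.00 − £2,800.00) = £226.60 + 13.06% × £7,540.00 = £1,211.32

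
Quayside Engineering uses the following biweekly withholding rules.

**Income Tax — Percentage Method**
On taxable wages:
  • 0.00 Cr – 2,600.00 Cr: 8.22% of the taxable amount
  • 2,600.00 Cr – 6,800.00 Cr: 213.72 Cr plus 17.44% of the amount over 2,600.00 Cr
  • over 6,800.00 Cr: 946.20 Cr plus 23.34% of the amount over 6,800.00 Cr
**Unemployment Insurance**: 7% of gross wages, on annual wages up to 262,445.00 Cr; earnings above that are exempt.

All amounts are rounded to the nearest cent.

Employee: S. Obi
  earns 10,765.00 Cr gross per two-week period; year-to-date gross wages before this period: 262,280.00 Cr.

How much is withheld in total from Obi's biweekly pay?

1,883.18 Cr

Income Tax: taxable = 10,765.00 Cr
  946.20 Cr + 23.34% × (10,765.00 Cr − 6,800.00 Cr) = 946.20 Cr + 23.34% × 3,965.00 Cr = 1,871.63 Cr
Unemployment Insurance: cap 262,445.00 Cr − YTD 262,280.00 Cr = 165.00 Cr subject; 7% × 165.00 Cr = 11.55 Cr
Total: 1,871.63 Cr + 11.55 Cr = 1,883.18 Cr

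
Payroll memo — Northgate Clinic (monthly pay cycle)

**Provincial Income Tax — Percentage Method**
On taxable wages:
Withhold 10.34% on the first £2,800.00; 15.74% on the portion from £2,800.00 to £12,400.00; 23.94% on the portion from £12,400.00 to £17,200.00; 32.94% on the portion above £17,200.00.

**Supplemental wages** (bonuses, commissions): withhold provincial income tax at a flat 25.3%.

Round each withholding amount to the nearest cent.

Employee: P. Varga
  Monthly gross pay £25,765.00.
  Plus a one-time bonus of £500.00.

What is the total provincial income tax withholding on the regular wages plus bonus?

£5,897.49

Provincial Income Tax: taxable = £25,765.00
  £2,949.68 + 32.94% × (£25,765.00 − £17,200.00) = £2,949.68 + 32.94% × £8,565.00 = £5,770.99
Supplemental (25.3% flat on bonus): 25.3% × £500.00 = £126.50
Total provincial income tax: £5,770.99 + £126.50 = £5,897.49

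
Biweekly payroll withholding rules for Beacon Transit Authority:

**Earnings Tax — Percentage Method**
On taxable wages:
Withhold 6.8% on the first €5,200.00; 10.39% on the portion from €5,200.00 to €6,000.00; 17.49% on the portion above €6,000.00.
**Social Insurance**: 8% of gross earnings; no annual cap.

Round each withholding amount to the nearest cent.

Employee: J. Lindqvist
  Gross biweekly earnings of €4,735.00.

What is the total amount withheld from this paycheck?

Earnings Tax: taxable = €4,735.00
  6.8% × €4,735.00 = €321.98
Social Insurance: 8% × €4,735.00 = €378.80
Total: €321.98 + €378.80 = €700.78

€700.78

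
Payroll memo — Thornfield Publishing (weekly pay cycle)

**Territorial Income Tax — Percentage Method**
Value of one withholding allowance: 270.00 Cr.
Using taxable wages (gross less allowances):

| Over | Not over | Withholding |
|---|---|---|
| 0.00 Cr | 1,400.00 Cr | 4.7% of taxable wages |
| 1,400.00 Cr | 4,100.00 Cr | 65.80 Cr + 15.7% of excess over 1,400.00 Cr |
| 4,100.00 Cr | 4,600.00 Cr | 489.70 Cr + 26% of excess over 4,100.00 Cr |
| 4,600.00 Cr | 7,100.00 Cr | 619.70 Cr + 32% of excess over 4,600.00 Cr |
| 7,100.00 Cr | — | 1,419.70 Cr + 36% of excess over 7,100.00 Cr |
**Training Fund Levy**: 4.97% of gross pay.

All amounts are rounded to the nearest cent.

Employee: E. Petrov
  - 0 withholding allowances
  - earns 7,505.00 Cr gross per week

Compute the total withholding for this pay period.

Territorial Income Tax: taxable = 7,505.00 Cr
  1,419.70 Cr + 36% × (7,505.00 Cr − 7,100.00 Cr) = 1,419.70 Cr + 36% × 405.00 Cr = 1,565.50 Cr
Training Fund Levy: 4.97% × 7,505.00 Cr = 373.00 Cr
Total: 1,565.50 Cr + 373.00 Cr = 1,938.50 Cr

1,938.50 Cr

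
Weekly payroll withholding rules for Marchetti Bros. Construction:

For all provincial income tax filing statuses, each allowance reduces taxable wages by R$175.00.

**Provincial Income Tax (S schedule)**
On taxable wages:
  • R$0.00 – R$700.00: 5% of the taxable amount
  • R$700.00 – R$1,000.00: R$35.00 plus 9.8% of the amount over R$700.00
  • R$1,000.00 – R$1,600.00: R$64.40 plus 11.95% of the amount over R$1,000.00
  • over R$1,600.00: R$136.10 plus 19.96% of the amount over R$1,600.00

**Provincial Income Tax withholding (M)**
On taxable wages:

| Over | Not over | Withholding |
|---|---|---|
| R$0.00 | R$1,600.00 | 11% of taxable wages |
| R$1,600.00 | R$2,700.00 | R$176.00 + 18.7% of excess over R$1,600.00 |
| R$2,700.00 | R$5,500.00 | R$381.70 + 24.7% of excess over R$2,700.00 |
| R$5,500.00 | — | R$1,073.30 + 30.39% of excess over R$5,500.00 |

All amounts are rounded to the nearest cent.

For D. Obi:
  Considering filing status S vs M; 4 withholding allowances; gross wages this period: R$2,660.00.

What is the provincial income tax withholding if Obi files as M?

Provincial Income Tax (M): taxable = R$2,660.00 − 4×R$175.00 = R$1,960.00
  R$176.00 + 18.7% × (R$1,960.00 − R$1,600.00) = R$176.00 + 18.7% × R$360.00 = R$243.32

R$243.32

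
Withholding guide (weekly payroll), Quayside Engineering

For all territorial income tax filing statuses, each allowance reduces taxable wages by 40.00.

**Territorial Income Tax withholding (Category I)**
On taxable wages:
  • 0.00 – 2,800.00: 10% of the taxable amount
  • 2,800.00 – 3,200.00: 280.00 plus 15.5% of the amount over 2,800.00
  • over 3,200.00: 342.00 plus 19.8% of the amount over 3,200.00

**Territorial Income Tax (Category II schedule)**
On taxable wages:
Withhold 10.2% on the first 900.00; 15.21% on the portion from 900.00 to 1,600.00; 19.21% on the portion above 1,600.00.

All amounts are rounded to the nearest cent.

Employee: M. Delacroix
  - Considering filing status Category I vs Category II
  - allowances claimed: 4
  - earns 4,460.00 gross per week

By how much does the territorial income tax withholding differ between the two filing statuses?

157.14

Territorial Income Tax (Category I): taxable = 4,460.00 − 4×40.00 = 4,300.00
  342.00 + 19.8% × (4,300.00 − 3,200.00) = 342.00 + 19.8% × 1,100.00 = 559.80
Territorial Income Tax (Category II): taxable = 4,460.00 − 4×40.00 = 4,300.00
  198.27 + 19.21% × (4,300.00 − 1,600.00) = 198.27 + 19.21% × 2,700.00 = 716.94
Difference: |559.80 − 716.94| = 157.14 (higher under Category II)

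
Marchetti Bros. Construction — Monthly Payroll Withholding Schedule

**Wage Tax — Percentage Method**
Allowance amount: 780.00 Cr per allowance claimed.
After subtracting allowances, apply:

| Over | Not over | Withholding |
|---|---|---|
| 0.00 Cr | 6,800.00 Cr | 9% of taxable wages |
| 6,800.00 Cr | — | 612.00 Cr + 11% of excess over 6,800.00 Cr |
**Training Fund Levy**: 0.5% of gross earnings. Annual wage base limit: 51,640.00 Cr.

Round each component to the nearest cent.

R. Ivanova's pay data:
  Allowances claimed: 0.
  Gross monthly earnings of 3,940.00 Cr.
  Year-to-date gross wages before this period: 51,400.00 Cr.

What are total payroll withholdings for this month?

355.80 Cr

Wage Tax: taxable = 3,940.00 Cr
  9% × 3,940.00 Cr = 354.60 Cr
Training Fund Levy: cap 51,640.00 Cr − YTD 51,400.00 Cr = 240.00 Cr subject; 0.5% × 240.00 Cr = 1.20 Cr
Total: 354.60 Cr + 1.20 Cr = 355.80 Cr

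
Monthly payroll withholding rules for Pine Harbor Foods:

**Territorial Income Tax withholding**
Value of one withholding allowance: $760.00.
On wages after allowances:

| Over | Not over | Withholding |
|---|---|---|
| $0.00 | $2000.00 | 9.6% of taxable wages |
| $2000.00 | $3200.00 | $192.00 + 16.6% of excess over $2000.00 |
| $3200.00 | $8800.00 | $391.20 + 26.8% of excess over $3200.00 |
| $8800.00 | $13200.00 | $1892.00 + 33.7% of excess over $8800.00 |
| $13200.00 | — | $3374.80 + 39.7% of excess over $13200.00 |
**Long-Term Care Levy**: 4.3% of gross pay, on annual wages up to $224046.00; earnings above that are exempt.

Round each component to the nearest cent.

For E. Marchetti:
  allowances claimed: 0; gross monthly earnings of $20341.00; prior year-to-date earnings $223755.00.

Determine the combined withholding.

$6222.29

Territorial Income Tax: taxable = $20341.00
  $3374.80 + 39.7% × ($20341.00 − $13200.00) = $3374.80 + 39.7% × $7141.00 = $6209.78
Long-Term Care Levy: cap $224046.00 − YTD $223755.00 = $291.00 subject; 4.3% × $291.00 = $12.51
Total: $6209.78 + $12.51 = $6222.29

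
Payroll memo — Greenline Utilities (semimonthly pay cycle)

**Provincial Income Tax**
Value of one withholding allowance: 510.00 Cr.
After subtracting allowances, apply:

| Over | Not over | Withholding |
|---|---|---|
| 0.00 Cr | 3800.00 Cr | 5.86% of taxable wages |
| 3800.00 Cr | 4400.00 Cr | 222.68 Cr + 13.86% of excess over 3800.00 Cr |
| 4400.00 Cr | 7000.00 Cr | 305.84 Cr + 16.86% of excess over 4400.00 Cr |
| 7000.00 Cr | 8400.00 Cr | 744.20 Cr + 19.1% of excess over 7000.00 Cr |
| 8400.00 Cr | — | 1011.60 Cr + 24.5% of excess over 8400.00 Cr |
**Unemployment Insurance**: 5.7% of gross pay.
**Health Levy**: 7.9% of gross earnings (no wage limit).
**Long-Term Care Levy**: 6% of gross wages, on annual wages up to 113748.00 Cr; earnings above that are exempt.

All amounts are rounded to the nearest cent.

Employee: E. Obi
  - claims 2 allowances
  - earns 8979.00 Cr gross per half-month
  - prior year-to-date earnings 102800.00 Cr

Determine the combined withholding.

2687.25 Cr

Provincial Income Tax: taxable = 8979.00 Cr − 2×510.00 Cr = 7959.00 Cr
  744.20 Cr + 19.1% × (7959.00 Cr − 7000.00 Cr) = 744.20 Cr + 19.1% × 959.00 Cr = 927.37 Cr
Unemployment Insurance: 5.7% × 8979.00 Cr = 511.80 Cr
Health Levy: 7.9% × 8979.00 Cr = 709.34 Cr
Long-Term Care Levy: 6% × 8979.00 Cr = 538.74 Cr
Total: 927.37 Cr + 511.80 Cr + 709.34 Cr + 538.74 Cr = 2687.25 Cr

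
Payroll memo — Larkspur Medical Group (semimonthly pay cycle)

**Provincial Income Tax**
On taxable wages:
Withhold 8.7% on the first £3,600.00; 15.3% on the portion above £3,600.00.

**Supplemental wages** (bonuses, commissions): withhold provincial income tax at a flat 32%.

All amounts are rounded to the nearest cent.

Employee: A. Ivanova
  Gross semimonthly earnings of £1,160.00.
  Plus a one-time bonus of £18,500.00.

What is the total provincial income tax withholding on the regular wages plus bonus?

Provincial Income Tax: taxable = £1,160.00
  8.7% × £1,160.00 = £100.92
Supplemental (32% flat on bonus): 32% × £18,500.00 = £5,920.00
Total provincial income tax: £100.92 + £5,920.00 = £6,020.92

£6,020.92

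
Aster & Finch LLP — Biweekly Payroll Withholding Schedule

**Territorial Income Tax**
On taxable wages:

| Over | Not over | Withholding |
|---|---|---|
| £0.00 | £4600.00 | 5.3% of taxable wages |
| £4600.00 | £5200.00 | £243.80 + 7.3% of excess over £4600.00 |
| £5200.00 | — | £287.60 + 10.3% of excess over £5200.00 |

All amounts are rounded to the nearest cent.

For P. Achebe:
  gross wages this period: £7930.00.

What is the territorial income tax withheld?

£568.79

Territorial Income Tax: taxable = £7930.00
  £287.60 + 10.3% × (£7930.00 − £5200.00) = £287.60 + 10.3% × £2730.00 = £568.79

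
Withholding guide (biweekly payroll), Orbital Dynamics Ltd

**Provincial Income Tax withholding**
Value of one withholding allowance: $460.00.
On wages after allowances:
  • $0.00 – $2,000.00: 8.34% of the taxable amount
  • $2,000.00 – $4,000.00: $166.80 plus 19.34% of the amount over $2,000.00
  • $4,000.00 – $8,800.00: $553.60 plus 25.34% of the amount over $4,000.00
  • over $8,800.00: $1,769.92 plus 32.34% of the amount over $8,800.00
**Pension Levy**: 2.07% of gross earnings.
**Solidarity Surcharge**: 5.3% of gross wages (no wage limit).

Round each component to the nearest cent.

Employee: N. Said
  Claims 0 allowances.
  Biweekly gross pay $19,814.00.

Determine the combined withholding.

Provincial Income Tax: taxable = $19,814.00
  $1,769.92 + 32.34% × ($19,814.00 − $8,800.00) = $1,769.92 + 32.34% × $11,014.00 = $5,331.85
Pension Levy: 2.07% × $19,814.00 = $410.15
Solidarity Surcharge: 5.3% × $19,814.00 = $1,050.14
Total: $5,331.85 + $410.15 + $1,050.14 = $6,792.14

$6,792.14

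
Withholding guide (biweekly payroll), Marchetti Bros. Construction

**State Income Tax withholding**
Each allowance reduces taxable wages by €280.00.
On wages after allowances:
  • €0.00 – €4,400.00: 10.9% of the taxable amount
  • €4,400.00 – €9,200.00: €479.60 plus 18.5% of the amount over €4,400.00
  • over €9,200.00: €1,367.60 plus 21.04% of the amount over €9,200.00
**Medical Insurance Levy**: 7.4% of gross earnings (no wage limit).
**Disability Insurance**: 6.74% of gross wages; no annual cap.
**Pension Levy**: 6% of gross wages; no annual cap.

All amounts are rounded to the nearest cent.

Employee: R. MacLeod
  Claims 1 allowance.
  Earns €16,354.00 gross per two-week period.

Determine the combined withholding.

€6,107.59

State Income Tax: taxable = €16,354.00 − 1×€280.00 = €16,074.00
  €1,367.60 + 21.04% × (€16,074.00 − €9,200.00) = €1,367.60 + 21.04% × €6,874.00 = €2,813.89
Medical Insurance Levy: 7.4% × €16,354.00 = €1,210.20
Disability Insurance: 6.74% × €16,354.00 = €1,102.26
Pension Levy: 6% × €16,354.00 = €981.24
Total: €2,813.89 + €1,210.20 + €1,102.26 + €981.24 = €6,107.59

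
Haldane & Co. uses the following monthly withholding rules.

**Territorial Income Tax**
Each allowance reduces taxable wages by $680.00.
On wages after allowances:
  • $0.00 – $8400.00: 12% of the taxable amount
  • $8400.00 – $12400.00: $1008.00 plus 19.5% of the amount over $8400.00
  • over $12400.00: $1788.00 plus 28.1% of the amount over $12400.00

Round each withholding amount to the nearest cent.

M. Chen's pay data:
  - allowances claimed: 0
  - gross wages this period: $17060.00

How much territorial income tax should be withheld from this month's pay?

$3097.46

Territorial Income Tax: taxable = $17060.00
  $1788.00 + 28.1% × ($17060.00 − $12400.00) = $1788.00 + 28.1% × $4660.00 = $3097.46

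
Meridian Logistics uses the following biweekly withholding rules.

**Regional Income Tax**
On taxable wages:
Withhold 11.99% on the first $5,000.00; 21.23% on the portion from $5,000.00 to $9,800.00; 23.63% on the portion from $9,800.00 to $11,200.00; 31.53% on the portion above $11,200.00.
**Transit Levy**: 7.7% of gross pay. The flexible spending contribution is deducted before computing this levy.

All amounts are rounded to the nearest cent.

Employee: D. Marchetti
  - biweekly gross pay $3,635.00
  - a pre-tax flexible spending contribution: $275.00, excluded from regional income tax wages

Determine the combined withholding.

$661.58

Regional Income Tax: taxable = $3,635.00 − $275.00 = $3,360.00
  11.99% × $3,360.00 = $402.86
Transit Levy: 7.7% × $3,360.00 = $258.72
Total: $402.86 + $258.72 = $661.58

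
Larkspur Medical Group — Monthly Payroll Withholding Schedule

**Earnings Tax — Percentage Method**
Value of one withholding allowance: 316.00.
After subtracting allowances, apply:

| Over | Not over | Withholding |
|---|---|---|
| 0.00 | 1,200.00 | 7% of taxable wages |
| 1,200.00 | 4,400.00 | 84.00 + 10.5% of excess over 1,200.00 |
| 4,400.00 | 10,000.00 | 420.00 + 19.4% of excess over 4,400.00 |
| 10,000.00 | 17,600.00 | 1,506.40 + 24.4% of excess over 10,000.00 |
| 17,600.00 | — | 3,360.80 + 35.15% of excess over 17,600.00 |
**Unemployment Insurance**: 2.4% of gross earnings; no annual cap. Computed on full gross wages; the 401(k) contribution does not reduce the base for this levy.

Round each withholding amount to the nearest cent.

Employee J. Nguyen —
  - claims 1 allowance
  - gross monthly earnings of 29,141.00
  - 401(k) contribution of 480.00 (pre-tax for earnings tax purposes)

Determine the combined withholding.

Earnings Tax: taxable = 29,141.00 − 480.00 − 1×316.00 = 28,345.00
  3,360.80 + 35.15% × (28,345.00 − 17,600.00) = 3,360.80 + 35.15% × 10,745.00 = 7,137.67
Unemployment Insurance: 2.4% × 29,141.00 = 699.38
Total: 7,137.67 + 699.38 = 7,837.05

7,837.05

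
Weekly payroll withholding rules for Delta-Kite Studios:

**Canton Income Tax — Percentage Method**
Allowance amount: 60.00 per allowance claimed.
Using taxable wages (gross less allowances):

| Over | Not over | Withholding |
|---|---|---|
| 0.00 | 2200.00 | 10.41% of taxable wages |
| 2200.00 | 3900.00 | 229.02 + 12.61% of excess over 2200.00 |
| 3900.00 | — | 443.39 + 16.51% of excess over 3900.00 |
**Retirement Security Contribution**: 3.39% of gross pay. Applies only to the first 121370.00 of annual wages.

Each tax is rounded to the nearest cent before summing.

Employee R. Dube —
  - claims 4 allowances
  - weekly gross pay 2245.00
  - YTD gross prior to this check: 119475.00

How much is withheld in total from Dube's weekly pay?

272.96

Canton Income Tax: taxable = 2245.00 − 4×60.00 = 2005.00
  10.41% × 2005.00 = 208.72
Retirement Security Contribution: cap 121370.00 − YTD 119475.00 = 1895.00 subject; 3.39% × 1895.00 = 64.24
Total: 208.72 + 64.24 = 272.96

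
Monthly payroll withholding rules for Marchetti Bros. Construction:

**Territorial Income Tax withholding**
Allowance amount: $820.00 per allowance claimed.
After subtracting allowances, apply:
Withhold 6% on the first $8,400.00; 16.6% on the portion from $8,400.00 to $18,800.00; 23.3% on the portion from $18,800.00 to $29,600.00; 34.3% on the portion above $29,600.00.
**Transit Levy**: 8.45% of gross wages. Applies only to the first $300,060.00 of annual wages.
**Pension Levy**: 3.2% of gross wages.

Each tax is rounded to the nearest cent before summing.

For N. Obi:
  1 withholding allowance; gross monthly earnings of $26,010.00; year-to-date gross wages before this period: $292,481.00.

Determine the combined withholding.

$5,192.02

Territorial Income Tax: taxable = $26,010.00 − 1×$820.00 = $25,190.00
  $2,230.40 + 23.3% × ($25,190.00 − $18,800.00) = $2,230.40 + 23.3% × $6,390.00 = $3,719.27
Transit Levy: cap $300,060.00 − YTD $292,481.00 = $7,579.00 subject; 8.45% × $7,579.00 = $640.43
Pension Levy: 3.2% × $26,010.00 = $832.32
Total: $3,719.27 + $640.43 + $832.32 = $5,192.02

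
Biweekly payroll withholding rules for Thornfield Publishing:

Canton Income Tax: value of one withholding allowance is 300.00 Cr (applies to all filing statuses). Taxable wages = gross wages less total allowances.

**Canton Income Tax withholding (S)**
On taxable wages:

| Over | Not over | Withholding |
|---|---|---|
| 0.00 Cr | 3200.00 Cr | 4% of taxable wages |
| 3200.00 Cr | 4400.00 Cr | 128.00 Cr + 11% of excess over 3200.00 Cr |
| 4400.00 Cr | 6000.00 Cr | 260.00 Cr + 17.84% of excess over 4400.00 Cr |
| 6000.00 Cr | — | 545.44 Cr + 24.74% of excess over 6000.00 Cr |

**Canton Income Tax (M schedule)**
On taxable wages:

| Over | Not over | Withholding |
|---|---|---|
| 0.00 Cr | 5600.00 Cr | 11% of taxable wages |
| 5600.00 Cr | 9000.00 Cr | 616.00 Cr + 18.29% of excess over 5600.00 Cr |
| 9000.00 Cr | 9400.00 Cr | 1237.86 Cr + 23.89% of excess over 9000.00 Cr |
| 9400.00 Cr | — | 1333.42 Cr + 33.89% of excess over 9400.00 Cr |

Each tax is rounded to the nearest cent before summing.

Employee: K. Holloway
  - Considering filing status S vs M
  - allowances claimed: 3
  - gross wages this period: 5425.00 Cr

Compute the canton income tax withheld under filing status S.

Canton Income Tax (S): taxable = 5425.00 Cr − 3×300.00 Cr = 4525.00 Cr
  260.00 Cr + 17.84% × (4525.00 Cr − 4400.00 Cr) = 260.00 Cr + 17.84% × 125.00 Cr = 282.30 Cr

282.30 Cr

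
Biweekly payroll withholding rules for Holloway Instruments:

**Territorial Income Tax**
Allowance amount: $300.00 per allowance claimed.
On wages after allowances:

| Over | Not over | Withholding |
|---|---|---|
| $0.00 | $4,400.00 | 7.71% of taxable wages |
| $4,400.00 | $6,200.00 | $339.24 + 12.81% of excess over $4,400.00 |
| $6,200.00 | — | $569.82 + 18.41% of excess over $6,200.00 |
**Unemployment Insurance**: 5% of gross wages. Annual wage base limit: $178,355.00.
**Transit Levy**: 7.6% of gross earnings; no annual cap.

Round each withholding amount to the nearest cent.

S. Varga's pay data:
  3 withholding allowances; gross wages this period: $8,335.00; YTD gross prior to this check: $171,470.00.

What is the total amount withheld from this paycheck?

Territorial Income Tax: taxable = $8,335.00 − 3×$300.00 = $7,435.00
  $569.82 + 18.41% × ($7,435.00 − $6,200.00) = $569.82 + 18.41% × $1,235.00 = $797.18
Unemployment Insurance: cap $178,355.00 − YTD $171,470.00 = $6,885.00 subject; 5% × $6,885.00 = $344.25
Transit Levy: 7.6% × $8,335.00 = $633.46
Total: $797.18 + $344.25 + $633.46 = $1,774.89

$1,774.89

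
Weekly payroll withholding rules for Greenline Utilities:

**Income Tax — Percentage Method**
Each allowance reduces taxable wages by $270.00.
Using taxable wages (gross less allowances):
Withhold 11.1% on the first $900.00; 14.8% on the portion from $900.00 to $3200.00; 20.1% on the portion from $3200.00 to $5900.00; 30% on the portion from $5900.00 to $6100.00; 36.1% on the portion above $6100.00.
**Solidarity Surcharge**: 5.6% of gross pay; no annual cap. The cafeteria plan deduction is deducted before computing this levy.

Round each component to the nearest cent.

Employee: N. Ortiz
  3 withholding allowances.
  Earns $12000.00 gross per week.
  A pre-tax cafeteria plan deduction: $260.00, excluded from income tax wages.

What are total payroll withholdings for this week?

$3444.07

Income Tax: taxable = $12000.00 − $260.00 − 3×$270.00 = $10930.00
  $1043.00 + 36.1% × ($10930.00 − $6100.00) = $1043.00 + 36.1% × $4830.00 = $2786.63
Solidarity Surcharge: 5.6% × $11740.00 = $657.44
Total: $2786.63 + $657.44 = $3444.07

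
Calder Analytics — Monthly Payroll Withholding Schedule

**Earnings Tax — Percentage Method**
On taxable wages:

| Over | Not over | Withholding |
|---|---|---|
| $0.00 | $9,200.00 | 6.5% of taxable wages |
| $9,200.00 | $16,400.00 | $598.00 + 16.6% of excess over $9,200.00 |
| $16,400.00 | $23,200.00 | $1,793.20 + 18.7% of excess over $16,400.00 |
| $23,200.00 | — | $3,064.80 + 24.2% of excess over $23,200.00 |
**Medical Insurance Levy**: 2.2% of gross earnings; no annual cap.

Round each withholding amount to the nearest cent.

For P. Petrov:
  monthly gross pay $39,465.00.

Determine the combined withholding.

Earnings Tax: taxable = $39,465.00
  $3,064.80 + 24.2% × ($39,465.00 − $23,200.00) = $3,064.80 + 24.2% × $16,265.00 = $7,000.93
Medical Insurance Levy: 2.2% × $39,465.00 = $868.23
Total: $7,000.93 + $868.23 = $7,869.16

$7,869.16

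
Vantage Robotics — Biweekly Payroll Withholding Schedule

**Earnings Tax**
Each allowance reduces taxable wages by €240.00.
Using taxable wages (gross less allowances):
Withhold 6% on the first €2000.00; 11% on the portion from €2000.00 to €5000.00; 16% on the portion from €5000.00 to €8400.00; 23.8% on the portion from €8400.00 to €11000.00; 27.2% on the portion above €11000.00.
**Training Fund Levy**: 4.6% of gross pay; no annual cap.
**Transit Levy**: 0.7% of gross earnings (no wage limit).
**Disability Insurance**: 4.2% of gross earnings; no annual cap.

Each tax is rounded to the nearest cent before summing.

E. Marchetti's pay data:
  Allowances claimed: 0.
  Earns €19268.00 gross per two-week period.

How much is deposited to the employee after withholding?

Earnings Tax: taxable = €19268.00
  €1612.80 + 27.2% × (€19268.00 − €11000.00) = €1612.80 + 27.2% × €8268.00 = €3861.70
Training Fund Levy: 4.6% × €19268.00 = €886.33
Transit Levy: 0.7% × €19268.00 = €134.88
Disability Insurance: 4.2% × €19268.00 = €809.26
Total withheld: €3861.70 + €886.33 + €134.88 + €809.26 = €5692.17
Net pay: €19268.00 − €5692.17 = €13575.83

€13575.83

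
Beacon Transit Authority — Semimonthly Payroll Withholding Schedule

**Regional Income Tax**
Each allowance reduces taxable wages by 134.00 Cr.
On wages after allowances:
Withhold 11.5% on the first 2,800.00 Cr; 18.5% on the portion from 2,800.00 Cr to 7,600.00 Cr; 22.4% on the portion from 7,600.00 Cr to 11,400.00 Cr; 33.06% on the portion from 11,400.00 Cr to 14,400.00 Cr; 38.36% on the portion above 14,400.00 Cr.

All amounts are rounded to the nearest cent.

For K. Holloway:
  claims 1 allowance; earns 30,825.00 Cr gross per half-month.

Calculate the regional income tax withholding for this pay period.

9,302.23 Cr

Regional Income Tax: taxable = 30,825.00 Cr − 1×134.00 Cr = 30,691.00 Cr
  3,053.00 Cr + 38.36% × (30,691.00 Cr − 14,400.00 Cr) = 3,053.00 Cr + 38.36% × 16,291.00 Cr = 9,302.23 Cr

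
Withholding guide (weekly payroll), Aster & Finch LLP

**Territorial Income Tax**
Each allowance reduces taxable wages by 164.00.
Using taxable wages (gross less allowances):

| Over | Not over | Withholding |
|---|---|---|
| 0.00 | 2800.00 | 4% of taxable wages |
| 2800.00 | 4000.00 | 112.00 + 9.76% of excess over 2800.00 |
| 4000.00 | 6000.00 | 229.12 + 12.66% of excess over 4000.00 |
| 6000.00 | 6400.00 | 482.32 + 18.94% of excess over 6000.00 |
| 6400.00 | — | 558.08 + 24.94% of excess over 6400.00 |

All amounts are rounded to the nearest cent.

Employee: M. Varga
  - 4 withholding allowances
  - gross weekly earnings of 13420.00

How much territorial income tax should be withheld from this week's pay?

2145.26

Territorial Income Tax: taxable = 13420.00 − 4×164.00 = 12764.00
  558.08 + 24.94% × (12764.00 − 6400.00) = 558.08 + 24.94% × 6364.00 = 2145.26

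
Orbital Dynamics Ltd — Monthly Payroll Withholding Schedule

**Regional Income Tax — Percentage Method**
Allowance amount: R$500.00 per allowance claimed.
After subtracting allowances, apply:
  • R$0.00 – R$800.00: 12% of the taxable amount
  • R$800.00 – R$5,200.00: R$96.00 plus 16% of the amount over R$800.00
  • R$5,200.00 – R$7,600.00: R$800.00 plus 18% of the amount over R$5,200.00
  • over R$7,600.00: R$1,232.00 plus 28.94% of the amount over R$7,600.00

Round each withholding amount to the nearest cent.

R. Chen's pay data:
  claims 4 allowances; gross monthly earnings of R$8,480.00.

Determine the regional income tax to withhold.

R$1,030.40

Regional Income Tax: taxable = R$8,480.00 − 4×R$500.00 = R$6,480.00
  R$800.00 + 18% × (R$6,480.00 − R$5,200.00) = R$800.00 + 18% × R$1,280.00 = R$1,030.40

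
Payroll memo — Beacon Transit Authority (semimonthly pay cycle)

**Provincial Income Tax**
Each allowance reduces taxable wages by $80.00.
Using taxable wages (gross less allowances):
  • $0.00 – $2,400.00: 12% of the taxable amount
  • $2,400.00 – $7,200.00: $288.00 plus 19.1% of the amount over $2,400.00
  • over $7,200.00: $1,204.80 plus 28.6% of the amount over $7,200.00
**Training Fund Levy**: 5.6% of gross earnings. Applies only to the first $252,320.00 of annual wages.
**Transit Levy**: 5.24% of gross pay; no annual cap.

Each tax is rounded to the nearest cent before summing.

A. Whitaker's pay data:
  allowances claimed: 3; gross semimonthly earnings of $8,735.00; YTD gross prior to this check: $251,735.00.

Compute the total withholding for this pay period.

Provincial Income Tax: taxable = $8,735.00 − 3×$80.00 = $8,495.00
  $1,204.80 + 28.6% × ($8,495.00 − $7,200.00) = $1,204.80 + 28.6% × $1,295.00 = $1,575.17
Training Fund Levy: cap $252,320.00 − YTD $251,735.00 = $585.00 subject; 5.6% × $585.00 = $32.76
Transit Levy: 5.24% × $8,735.00 = $457.71
Total: $1,575.17 + $32.76 + $457.71 = $2,065.64

$2,065.64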